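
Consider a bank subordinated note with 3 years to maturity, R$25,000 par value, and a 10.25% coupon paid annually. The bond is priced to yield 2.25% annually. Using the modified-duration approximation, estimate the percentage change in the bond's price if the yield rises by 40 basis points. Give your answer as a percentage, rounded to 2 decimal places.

-1.08%

Periodic yield y = 0.0225. Modified duration first:
  t   CF        PV=CF/(1+0.0225)^t    t·PV
  1     2,562.50     2,506.1125     2,506.1125
  2     2,562.50     2,450.9657     4,901.9315
  3    27,562.50    25,782.7155    77,348.1466
  Σ                 30,739.7937    84,756.1905
P = 30,739.7937; D_Mac = 2.75721 yrs; D_mod = 2.75721/(1+0.0225) = 2.69654 yrs.
ΔP/P ≈ -D_mod · Δy = -2.69654 × (+0.004) = -0.010786 = -1.0786%.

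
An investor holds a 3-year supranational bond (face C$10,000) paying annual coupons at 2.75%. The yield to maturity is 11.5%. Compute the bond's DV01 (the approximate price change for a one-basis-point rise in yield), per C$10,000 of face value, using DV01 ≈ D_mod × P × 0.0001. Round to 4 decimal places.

Periodic yield y = 0.115.
  t   CF        PV=CF/(1+0.115)^t    t·PV
  1       275.00       246.6368       246.6368
  2       275.00       221.1989       442.3978
  3    10,275.00     7,412.3724    22,237.1171
  Σ                  7,880.2080    22,926.1517
P = 7,880.2080; D_Mac = 2.90933 yrs; D_mod = 2.60927 yrs.
DV01 ≈ 2.60927 × 7,880.2080 × 0.0001 = 2.056157.

C$2.0562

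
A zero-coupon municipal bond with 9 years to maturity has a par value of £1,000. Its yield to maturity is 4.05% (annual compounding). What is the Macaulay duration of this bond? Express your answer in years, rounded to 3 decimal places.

A zero-coupon bond has a single cash flow at maturity, so its Macaulay duration equals its maturity: 9 years.

9.000 years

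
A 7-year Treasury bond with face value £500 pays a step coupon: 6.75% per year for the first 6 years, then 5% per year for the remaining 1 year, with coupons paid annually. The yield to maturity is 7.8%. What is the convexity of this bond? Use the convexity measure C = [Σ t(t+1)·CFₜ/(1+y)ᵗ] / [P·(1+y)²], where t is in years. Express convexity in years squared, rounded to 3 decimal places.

With y = 0.078:
  t   CF        PV=CF/(1+0.078)^t    t·PV        t(t+1)·PV
  1        33.75        31.3080        31.3080          62.6160
  2        33.75        29.0427        58.0853         174.2559
  3        33.75        26.9412        80.8237         323.2948
  4        33.75        24.9919        99.9675         499.8374
  5        33.75        23.1836       115.9178         695.5066
  6        33.75        21.5061       129.0365         903.2553
  7       525.00       310.3330     2,172.3311      17,378.6487
  Σ                    467.3064     2,687.4698      20,037.4146
P = 467.3064.
Convexity = Σ t(t+1)·PV / [P·(1+y)²] = 20,037.4146 / (467.3064 × 1.162084) = 36.89797.

36.898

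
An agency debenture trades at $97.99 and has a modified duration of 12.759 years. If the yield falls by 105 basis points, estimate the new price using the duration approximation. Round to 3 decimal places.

Duration approximation: ΔP/P ≈ -D_mod · Δy = -12.759 × (-0.0105) = +0.1339695.
New price ≈ 97.99 × (1 + 0.1339695) = 111.117671305.

$111.118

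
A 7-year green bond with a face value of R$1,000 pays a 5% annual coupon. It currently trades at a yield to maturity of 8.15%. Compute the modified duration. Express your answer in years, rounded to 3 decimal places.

5.525 years

Periodic yield y = 0.0815. First find Macaulay duration:
  t   CF        PV=CF/(1+0.0815)^t    t·PV
  1        50.00        46.2321        46.2321
  2        50.00        42.7481        85.4962
  3        50.00        39.5267       118.5801
  4        50.00        36.5480       146.1921
  5        50.00        33.7938       168.9691
  6        50.00        31.2472       187.4831
  7     1,050.00       606.7414     4,247.1898
  Σ                    836.8373     5,000.1425
P = 836.8373; Macaulay duration = 5,000.1425 / 836.8373 = 5.97505 years.
Modified duration = D_Mac / (1 + y) = 5.97505 / 1.0815 = 5.52478 years.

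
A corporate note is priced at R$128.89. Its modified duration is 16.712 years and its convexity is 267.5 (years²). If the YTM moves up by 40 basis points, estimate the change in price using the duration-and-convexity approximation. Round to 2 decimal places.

Duration effect: -D_mod·Δy = -16.712 × (+0.004) = -0.066848
Convexity effect: ½·C·(Δy)² = 0.5 × 267.5 × (0.004)² = +0.0021400
ΔP/P ≈ -0.066848 + 0.0021400 = -0.064708
ΔP ≈ 128.89 × (-0.064708) = -8.34021412.

-R$8.34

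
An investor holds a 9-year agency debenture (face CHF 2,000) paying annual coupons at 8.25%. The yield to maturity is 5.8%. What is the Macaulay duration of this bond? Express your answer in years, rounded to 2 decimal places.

6.88 years

Periodic yield y = 0.058. Discount each cash flow and weight by its year:
  t   CF        PV=CF/(1+0.058)^t    t·PV
  1       165.00       155.9546       155.9546
  2       165.00       147.4051       294.8103
  3       165.00       139.3243       417.9730
  4       165.00       131.6865       526.7460
  5       165.00       124.4674       622.3370
  6       165.00       117.6440       705.8643
  7       165.00       111.1947       778.3632
  8       165.00       105.0990       840.7920
  9     2,165.00     1,303.4275    11,730.8478
  Σ                  2,336.2033    16,073.6882
Price P = Σ PV = 2,336.2033.
Macaulay duration = Σ(t·PV) / P = 16,073.6882 / 2,336.2033 = 6.88026 years.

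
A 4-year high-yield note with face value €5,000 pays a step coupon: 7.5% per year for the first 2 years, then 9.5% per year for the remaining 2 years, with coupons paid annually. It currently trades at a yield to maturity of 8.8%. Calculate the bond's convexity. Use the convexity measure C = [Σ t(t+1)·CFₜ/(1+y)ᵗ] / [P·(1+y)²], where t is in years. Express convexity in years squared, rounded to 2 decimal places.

With y = 0.088:
  t   CF        PV=CF/(1+0.088)^t    t·PV        t(t+1)·PV
  1       375.00       344.6691       344.6691         689.3382
  2       375.00       316.7915       633.5829       1,900.7488
  3       475.00       368.8136     1,106.4408       4,425.7632
  4     5,475.00     3,907.2261    15,628.9044      78,144.5218
  Σ                  4,937.5003    17,713.5972      85,160.3720
P = 4,937.5003.
Convexity = Σ t(t+1)·PV / [P·(1+y)²] = 85,160.3720 / (4,937.5003 × 1.183744) = 14.57044.

14.57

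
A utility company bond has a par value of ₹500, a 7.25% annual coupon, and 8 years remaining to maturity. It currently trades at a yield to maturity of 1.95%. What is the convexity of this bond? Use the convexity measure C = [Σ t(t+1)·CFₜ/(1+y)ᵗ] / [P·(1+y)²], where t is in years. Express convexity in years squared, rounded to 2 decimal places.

With y = 0.0195:
  t   CF        PV=CF/(1+0.0195)^t    t·PV        t(t+1)·PV
  1        36.25        35.5566        35.5566          71.1133
  2        36.25        34.8766        69.7531         209.2593
  3        36.25        34.2095       102.6284         410.5136
  4        36.25        33.5551       134.2206         671.1029
  5        36.25        32.9133       164.5667         987.4000
  6        36.25        32.2838       193.7028       1,355.9195
  7        36.25        31.6663       221.6641       1,773.3131
  8       536.25       459.4830     3,675.8641      33,082.7772
  Σ                    694.5443     4,597.9565      38,561.3990
P = 694.5443.
Convexity = Σ t(t+1)·PV / [P·(1+y)²] = 38,561.3990 / (694.5443 × 1.039380) = 53.41686.

53.42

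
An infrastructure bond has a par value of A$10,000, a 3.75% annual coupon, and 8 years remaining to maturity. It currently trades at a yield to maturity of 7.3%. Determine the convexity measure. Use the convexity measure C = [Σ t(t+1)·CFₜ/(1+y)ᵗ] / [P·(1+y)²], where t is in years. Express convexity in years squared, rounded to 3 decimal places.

With y = 0.073:
  t   CF        PV=CF/(1+0.073)^t    t·PV        t(t+1)·PV
  1       375.00       349.4874       349.4874         698.9748
  2       375.00       325.7105       651.4211       1,954.2633
  3       375.00       303.5513       910.6539       3,642.6156
  4       375.00       282.8996     1,131.5985       5,657.9926
  5       375.00       263.6530     1,318.2648       7,909.5889
  6       375.00       245.7157     1,474.2943      10,320.0601
  7       375.00       228.9988     1,602.9916      12,823.9330
  8    10,375.00     5,904.5979    47,236.7834     425,131.0507
  Σ                  7,904.6143    54,675.4951     468,138.4791
P = 7,904.6143.
Convexity = Σ t(t+1)·PV / [P·(1+y)²] = 468,138.4791 / (7,904.6143 × 1.151329) = 51.43920.

51.439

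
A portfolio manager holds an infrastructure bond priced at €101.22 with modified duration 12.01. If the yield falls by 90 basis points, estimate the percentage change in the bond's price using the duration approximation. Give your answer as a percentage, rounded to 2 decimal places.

+10.81%

Duration approximation: ΔP/P ≈ -D_mod · Δy = -12.01 × (-0.009) = +0.108090.
As a percentage: +10.8090%.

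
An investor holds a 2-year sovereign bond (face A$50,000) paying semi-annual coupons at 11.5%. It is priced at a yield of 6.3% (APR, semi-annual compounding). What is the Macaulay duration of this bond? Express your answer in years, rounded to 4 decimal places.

1.8505 years

Periodic yield y = 0.0315. Discount each cash flow and weight by its period:
  t   CF        PV=CF/(1+0.0315)^t    t·PV
  1     2,875.00     2,787.2031     2,787.2031
  2     2,875.00     2,702.0874     5,404.1747
  3     2,875.00     2,619.5709     7,858.7126
  4    52,875.00    46,706.0835   186,824.3339
  Σ                 54,814.9448   202,874.4243
Price P = Σ PV = 54,814.9448.
Macaulay duration = Σ(t·PV) / P = 202,874.4243 / 54,814.9448 = 3.70108 half-year periods.
In years: 3.70108 / 2 = 1.85054 years.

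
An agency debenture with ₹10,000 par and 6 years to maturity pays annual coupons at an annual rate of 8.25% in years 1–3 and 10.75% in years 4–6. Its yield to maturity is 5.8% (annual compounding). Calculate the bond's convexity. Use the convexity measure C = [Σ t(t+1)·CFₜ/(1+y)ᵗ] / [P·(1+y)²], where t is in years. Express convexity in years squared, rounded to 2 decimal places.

With y = 0.058:
  t   CF        PV=CF/(1+0.058)^t    t·PV        t(t+1)·PV
  1       825.00       779.7732       779.7732       1,559.5463
  2       825.00       737.0257     1,474.0513       4,422.1540
  3       825.00       696.6216     2,089.8648       8,359.4594
  4     1,075.00       857.9575     3,431.8301      17,159.1507
  5     1,075.00       810.9239     4,054.6197      24,327.7184
  6    11,075.00     7,896.4107    47,378.4642     331,649.2497
  Σ                 11,778.7126    59,208.6035     387,477.2785
P = 11,778.7126.
Convexity = Σ t(t+1)·PV / [P·(1+y)²] = 387,477.2785 / (11,778.7126 × 1.119364) = 29.38848.

29.39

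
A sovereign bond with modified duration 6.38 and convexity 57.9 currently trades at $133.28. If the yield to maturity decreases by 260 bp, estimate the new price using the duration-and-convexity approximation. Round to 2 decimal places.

Duration effect: -D_mod·Δy = -6.38 × (-0.026) = +0.165880
Convexity effect: ½·C·(Δy)² = 0.5 × 57.9 × (-0.026)² = +0.0195702
ΔP/P ≈ +0.165880 + 0.0195702 = +0.1854502
New price ≈ 133.28 × (1 + 0.1854502) = 157.996802656.

$158.00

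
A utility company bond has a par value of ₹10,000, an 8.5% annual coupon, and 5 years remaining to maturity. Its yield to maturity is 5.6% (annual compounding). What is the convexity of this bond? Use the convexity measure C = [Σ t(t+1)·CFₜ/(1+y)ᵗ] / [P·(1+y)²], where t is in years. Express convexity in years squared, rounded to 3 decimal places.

With y = 0.056:
  t   CF        PV=CF/(1+0.056)^t    t·PV        t(t+1)·PV
  1       850.00       804.9242       804.9242       1,609.8485
  2       850.00       762.2389     1,524.4777       4,573.4332
  3       850.00       721.8171     2,165.4513       8,661.8053
  4       850.00       683.5389     2,734.1557      13,670.7786
  5    10,850.00     8,262.4748    41,312.3739     247,874.2436
  Σ                 11,234.9939    48,541.3829     276,390.1091
P = 11,234.9939.
Convexity = Σ t(t+1)·PV / [P·(1+y)²] = 276,390.1091 / (11,234.9939 × 1.115136) = 22.06083.

22.061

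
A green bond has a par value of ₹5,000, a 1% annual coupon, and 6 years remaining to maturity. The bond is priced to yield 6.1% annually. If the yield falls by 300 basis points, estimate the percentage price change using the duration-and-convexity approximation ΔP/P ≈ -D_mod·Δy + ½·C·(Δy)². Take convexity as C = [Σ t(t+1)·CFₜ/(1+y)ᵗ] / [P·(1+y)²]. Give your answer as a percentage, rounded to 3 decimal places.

+18.086%

With y = 0.061:
  t   CF        PV=CF/(1+0.061)^t    t·PV        t(t+1)·PV
  1        50.00        47.1254        47.1254          94.2507
  2        50.00        44.4160        88.8320         266.4959
  3        50.00        41.8624       125.5871         502.3485
  4        50.00        39.4556       157.8223         789.1117
  5        50.00        37.1872       185.9358       1,115.6150
  6     5,050.00     3,539.9659    21,239.7952     148,678.5665
  Σ                  3,750.0123    21,845.0978     151,446.3882
P = 3,750.0123; D_Mac = 5.82534 yrs; D_mod = 5.49042 yrs; C = 35.87529.
Duration effect: -5.49042 × (-0.03) = +0.164713
Convexity effect: 0.5 × 35.87529 × (-0.03)² = +0.0161439
ΔP/P ≈ +0.164713 + 0.0161439 = +0.180857 = +18.0857%.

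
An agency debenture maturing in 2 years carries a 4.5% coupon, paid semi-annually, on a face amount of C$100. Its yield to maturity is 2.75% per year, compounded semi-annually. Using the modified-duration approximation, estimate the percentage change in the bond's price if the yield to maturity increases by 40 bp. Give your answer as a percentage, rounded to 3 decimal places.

-0.764%

Periodic yield y = 0.01375. Modified duration first:
  t   CF        PV=CF/(1+0.01375)^t    t·PV
  1         2.25         2.2195         2.2195
  2         2.25         2.1894         4.3788
  3         2.25         2.1597         6.4790
  4       102.25        96.8144       387.2575
  Σ                    103.3829       400.3348
P = 103.3829; D_Mac = 3.87235 half-year periods = 1.93617 yrs; D_mod = 1.93617/(1+0.01375) = 1.90991 yrs.
ΔP/P ≈ -D_mod · Δy = -1.90991 × (+0.004) = -0.007640 = -0.7640%.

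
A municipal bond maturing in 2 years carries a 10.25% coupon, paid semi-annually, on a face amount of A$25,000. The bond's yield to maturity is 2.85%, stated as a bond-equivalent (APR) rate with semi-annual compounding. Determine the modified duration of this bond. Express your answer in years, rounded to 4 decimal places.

Periodic yield y = 0.01425. First find Macaulay duration:
  t   CF        PV=CF/(1+0.01425)^t    t·PV
  1     1,281.25     1,263.2487     1,263.2487
  2     1,281.25     1,245.5003     2,491.0007
  3     1,281.25     1,228.0013     3,684.0039
  4    26,281.25    24,835.1022    99,340.4089
  Σ                 28,571.8526   106,778.6622
P = 28,571.8526; Macaulay duration = 106,778.6622 / 28,571.8526 = 3.73720 half-year periods = 1.86860 years.
Modified duration = D_Mac / (1 + y) = 1.86860 / 1.01425 = 1.84235 years.

1.8423 years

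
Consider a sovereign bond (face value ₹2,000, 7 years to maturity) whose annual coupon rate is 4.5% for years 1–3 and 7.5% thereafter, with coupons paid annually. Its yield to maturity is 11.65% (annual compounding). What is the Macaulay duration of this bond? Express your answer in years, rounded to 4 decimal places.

Periodic yield y = 0.1165. Discount each cash flow and weight by its year:
  t   CF        PV=CF/(1+0.1165)^t    t·PV
  1        90.00        80.6090        80.6090
  2        90.00        72.1980       144.3960
  3        90.00        64.6646       193.9937
  4       150.00        96.5287       386.1147
  5       150.00        86.4565       432.2825
  6       150.00        77.4353       464.6117
  7     2,150.00       994.0938     6,958.6566
  Σ                  1,471.9858     8,660.6642
Price P = Σ PV = 1,471.9858.
Macaulay duration = Σ(t·PV) / P = 8,660.6642 / 1,471.9858 = 5.88366 years.

5.8837 years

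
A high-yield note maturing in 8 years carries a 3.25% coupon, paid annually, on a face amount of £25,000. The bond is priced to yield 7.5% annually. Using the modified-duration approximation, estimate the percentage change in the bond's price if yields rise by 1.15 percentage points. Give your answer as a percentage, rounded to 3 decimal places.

Periodic yield y = 0.075. Modified duration first:
  t   CF        PV=CF/(1+0.075)^t    t·PV
  1       812.50       755.8140       755.8140
  2       812.50       703.0827     1,406.1655
  3       812.50       654.0305     1,962.0914
  4       812.50       608.4004     2,433.6017
  5       812.50       565.9539     2,829.7694
  6       812.50       526.4687     3,158.8124
  7       812.50       489.7384     3,428.1685
  8    25,812.50    14,473.1264   115,785.0112
  Σ                 18,776.6150   131,759.4341
P = 18,776.6150; D_Mac = 7.01721 yrs; D_mod = 7.01721/(1+0.075) = 6.52764 yrs.
ΔP/P ≈ -D_mod · Δy = -6.52764 × (+0.0115) = -0.075068 = -7.5068%.

-7.507%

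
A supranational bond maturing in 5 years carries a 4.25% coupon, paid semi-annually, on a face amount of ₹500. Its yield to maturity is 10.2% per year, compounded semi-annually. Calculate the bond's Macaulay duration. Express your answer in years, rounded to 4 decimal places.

Periodic yield y = 0.051. Discount each cash flow and weight by its period:
  t   CF        PV=CF/(1+0.051)^t    t·PV
  1       10.625        10.1094        10.1094
  2       10.625         9.6189        19.2377
  3       10.625         9.1521        27.4563
  4       10.625         8.7080        34.8320
  5       10.625         8.2854        41.4272
  6       10.625         7.8834        47.3003
  7       10.625         7.5008        52.5059
  8       10.625         7.1369        57.0949
  9       10.625         6.7905        61.1149
  10     510.625       310.5095     3,105.0952
  Σ                    385.6949     3,456.1737
Price P = Σ PV = 385.6949.
Macaulay duration = Σ(t·PV) / P = 3,456.1737 / 385.6949 = 8.96090 half-year periods.
In years: 8.96090 / 2 = 4.48045 years.

4.4804 years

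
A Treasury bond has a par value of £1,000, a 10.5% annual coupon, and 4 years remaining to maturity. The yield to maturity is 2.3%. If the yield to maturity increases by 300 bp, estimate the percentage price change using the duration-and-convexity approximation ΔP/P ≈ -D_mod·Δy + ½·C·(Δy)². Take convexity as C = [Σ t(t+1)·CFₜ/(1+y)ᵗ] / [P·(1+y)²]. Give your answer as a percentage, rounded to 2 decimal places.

-9.64%

With y = 0.023:
  t   CF        PV=CF/(1+0.023)^t    t·PV        t(t+1)·PV
  1       105.00       102.6393       102.6393         205.2786
  2       105.00       100.3317       200.6633         601.9900
  3       105.00        98.0759       294.2278       1,176.9111
  4     1,105.00     1,008.9270     4,035.7080      20,178.5399
  Σ                  1,309.9739     4,633.2384      22,162.7196
P = 1,309.9739; D_Mac = 3.53689 yrs; D_mod = 3.45737 yrs; C = 16.16624.
Duration effect: -3.45737 × (+0.03) = -0.103721
Convexity effect: 0.5 × 16.16624 × (0.03)² = +0.0072748
ΔP/P ≈ -0.103721 + 0.0072748 = -0.096446 = -9.6446%.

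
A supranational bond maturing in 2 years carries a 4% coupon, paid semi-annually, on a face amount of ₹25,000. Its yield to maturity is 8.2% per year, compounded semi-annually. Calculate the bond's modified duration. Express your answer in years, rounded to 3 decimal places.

1.863 years

Periodic yield y = 0.041. First find Macaulay duration:
  t   CF        PV=CF/(1+0.041)^t    t·PV
  1       500.00       480.3074       480.3074
  2       500.00       461.3904       922.7808
  3       500.00       443.2184     1,329.6553
  4    25,500.00    21,713.8714    86,855.4858
  Σ                 23,098.7877    89,588.2293
P = 23,098.7877; Macaulay duration = 89,588.2293 / 23,098.7877 = 3.87848 half-year periods = 1.93924 years.
Modified duration = D_Mac / (1 + y) = 1.93924 / 1.041 = 1.86286 years.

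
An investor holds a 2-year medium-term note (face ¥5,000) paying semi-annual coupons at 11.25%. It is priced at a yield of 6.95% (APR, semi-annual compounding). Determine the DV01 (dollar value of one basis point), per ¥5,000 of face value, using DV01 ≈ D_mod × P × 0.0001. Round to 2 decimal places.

Periodic yield y = 0.03475.
  t   CF        PV=CF/(1+0.03475)^t    t·PV
  1       281.25       271.8048       271.8048
  2       281.25       262.6768       525.3535
  3       281.25       253.8553       761.5659
  4     5,281.25     4,606.7536    18,427.0145
  Σ                  5,395.0905    19,985.7387
P = 5,395.0905; D_Mac = 3.70443 half-year periods = 1.85222 yrs; D_mod = 1.79001 yrs.
DV01 ≈ 1.79001 × 5,395.0905 × 0.0001 = 0.965728.

¥0.97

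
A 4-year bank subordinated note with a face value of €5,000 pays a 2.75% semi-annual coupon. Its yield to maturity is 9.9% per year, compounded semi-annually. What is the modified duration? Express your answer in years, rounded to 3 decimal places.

Periodic yield y = 0.0495. First find Macaulay duration:
  t   CF        PV=CF/(1+0.0495)^t    t·PV
  1        68.75        65.5074        65.5074
  2        68.75        62.4177       124.8354
  3        68.75        59.4738       178.4213
  4        68.75        56.6687       226.6746
  5        68.75        53.9959       269.9793
  6        68.75        51.4491       308.6948
  7        68.75        49.0225       343.1576
  8     5,068.75     3,443.8270    27,550.6161
  Σ                  3,842.3620    29,067.8865
P = 3,842.3620; Macaulay duration = 29,067.8865 / 3,842.3620 = 7.56511 half-year periods = 3.78255 years.
Modified duration = D_Mac / (1 + y) = 3.78255 / 1.0495 = 3.60415 years.

3.604 years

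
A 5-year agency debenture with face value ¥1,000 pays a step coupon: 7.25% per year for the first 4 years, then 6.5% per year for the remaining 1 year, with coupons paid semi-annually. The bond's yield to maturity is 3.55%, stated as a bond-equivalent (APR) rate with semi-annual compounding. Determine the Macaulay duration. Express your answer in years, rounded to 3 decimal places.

Periodic yield y = 0.01775. Discount each cash flow and weight by its period:
  t   CF        PV=CF/(1+0.01775)^t    t·PV
  1        36.25        35.6178        35.6178
  2        36.25        34.9966        69.9932
  3        36.25        34.3862       103.1587
  4        36.25        33.7865       135.1461
  5        36.25        33.1973       165.9864
  6        36.25        32.6183       195.7098
  7        36.25        32.0494       224.3460
  8        36.25        31.4905       251.9237
  9        32.50        27.7404       249.6640
  10    1,032.50       865.9224     8,659.2235
  Σ                  1,161.8054    10,090.7692
Price P = Σ PV = 1,161.8054.
Macaulay duration = Σ(t·PV) / P = 10,090.7692 / 1,161.8054 = 8.68542 half-year periods.
In years: 8.68542 / 2 = 4.34271 years.

4.343 years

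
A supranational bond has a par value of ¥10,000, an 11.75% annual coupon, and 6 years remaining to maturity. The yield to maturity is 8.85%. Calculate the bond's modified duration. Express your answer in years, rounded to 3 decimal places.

Periodic yield y = 0.0885. First find Macaulay duration:
  t   CF        PV=CF/(1+0.0885)^t    t·PV
  1     1,175.00     1,079.4672     1,079.4672
  2     1,175.00       991.7016     1,983.4031
  3     1,175.00       911.0717     2,733.2152
  4     1,175.00       836.9974     3,347.9898
  5     1,175.00       768.9457     3,844.7287
  6    11,175.00     6,718.5713    40,311.4279
  Σ                 11,306.7550    53,300.2319
P = 11,306.7550; Macaulay duration = 53,300.2319 / 11,306.7550 = 4.71402 years.
Modified duration = D_Mac / (1 + y) = 4.71402 / 1.0885 = 4.33075 years.

4.331 years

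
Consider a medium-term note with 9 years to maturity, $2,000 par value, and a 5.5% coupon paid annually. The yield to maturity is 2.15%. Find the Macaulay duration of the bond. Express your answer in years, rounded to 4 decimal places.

Periodic yield y = 0.0215. Discount each cash flow and weight by its year:
  t   CF        PV=CF/(1+0.0215)^t    t·PV
  1       110.00       107.6848       107.6848
  2       110.00       105.4183       210.8366
  3       110.00       103.1995       309.5985
  4       110.00       101.0274       404.1096
  5       110.00        98.9010       494.5052
  6       110.00        96.8194       580.9165
  7       110.00        94.7816       663.4713
  8       110.00        92.7867       742.2936
  9     2,110.00     1,742.3569    15,681.2120
  Σ                  2,542.9756    19,194.6280
Price P = Σ PV = 2,542.9756.
Macaulay duration = Σ(t·PV) / P = 19,194.6280 / 2,542.9756 = 7.54810 years.

7.5481 years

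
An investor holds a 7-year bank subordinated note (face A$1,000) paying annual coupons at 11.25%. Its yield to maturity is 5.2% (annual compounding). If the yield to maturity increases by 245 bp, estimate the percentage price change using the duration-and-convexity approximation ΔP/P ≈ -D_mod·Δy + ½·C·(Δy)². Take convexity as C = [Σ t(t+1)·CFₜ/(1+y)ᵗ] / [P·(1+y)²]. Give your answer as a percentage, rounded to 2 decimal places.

With y = 0.052:
  t   CF        PV=CF/(1+0.052)^t    t·PV        t(t+1)·PV
  1       112.50       106.9392       106.9392         213.8783
  2       112.50       101.6532       203.3064         609.9192
  3       112.50        96.6285       289.8855       1,159.5422
  4       112.50        91.8522       367.4088       1,837.0440
  5       112.50        87.3120       436.5599       2,619.3593
  6       112.50        82.9962       497.9771       3,485.8394
  7     1,112.50       780.1711     5,461.1975      43,689.5798
  Σ                  1,347.5523     7,363.2743      53,615.1622
P = 1,347.5523; D_Mac = 5.46418 yrs; D_mod = 5.19409 yrs; C = 35.95096.
Duration effect: -5.19409 × (+0.0245) = -0.127255
Convexity effect: 0.5 × 35.95096 × (0.0245)² = +0.0107898
ΔP/P ≈ -0.127255 + 0.0107898 = -0.116465 = -11.6465%.

-11.65%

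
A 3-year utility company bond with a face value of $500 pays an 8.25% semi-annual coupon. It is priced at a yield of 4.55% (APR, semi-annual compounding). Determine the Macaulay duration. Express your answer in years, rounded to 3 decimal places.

Periodic yield y = 0.02275. Discount each cash flow and weight by its period:
  t   CF        PV=CF/(1+0.02275)^t    t·PV
  1       20.625        20.1662        20.1662
  2       20.625        19.7176        39.4353
  3       20.625        19.2790        57.8371
  4       20.625        18.8502        75.4008
  5       20.625        18.4309        92.1545
  6      520.625       454.8918     2,729.3507
  Σ                    551.3358     3,014.3446
Price P = Σ PV = 551.3358.
Macaulay duration = Σ(t·PV) / P = 3,014.3446 / 551.3358 = 5.46735 half-year periods.
In years: 5.46735 / 2 = 2.73367 years.

2.734 years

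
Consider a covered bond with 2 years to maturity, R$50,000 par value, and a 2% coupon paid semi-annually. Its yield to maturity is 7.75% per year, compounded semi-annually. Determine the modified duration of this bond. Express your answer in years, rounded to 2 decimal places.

Periodic yield y = 0.03875. First find Macaulay duration:
  t   CF        PV=CF/(1+0.03875)^t    t·PV
  1       500.00       481.3478       481.3478
  2       500.00       463.3914       926.7827
  3       500.00       446.1048     1,338.3144
  4    50,500.00    43,375.7734   173,503.0934
  Σ                 44,766.6173   176,249.5383
P = 44,766.6173; Macaulay duration = 176,249.5383 / 44,766.6173 = 3.93708 half-year periods = 1.96854 years.
Modified duration = D_Mac / (1 + y) = 1.96854 / 1.03875 = 1.89510 years.

1.90 years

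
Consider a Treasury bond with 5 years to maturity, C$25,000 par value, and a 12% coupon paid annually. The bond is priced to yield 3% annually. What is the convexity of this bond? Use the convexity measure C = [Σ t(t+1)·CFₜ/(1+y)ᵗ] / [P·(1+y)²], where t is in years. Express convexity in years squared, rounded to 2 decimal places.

With y = 0.03:
  t   CF        PV=CF/(1+0.03)^t    t·PV        t(t+1)·PV
  1     3,000.00     2,912.6214     2,912.6214       5,825.2427
  2     3,000.00     2,827.7877     5,655.5755      16,966.7264
  3     3,000.00     2,745.4250     8,236.2749      32,945.0997
  4     3,000.00     2,665.4611    10,661.8446      53,309.2229
  5    28,000.00    24,153.0460   120,765.2298     724,591.3789
  Σ                 35,304.3412   148,231.5461     833,637.6706
P = 35,304.3412.
Convexity = Σ t(t+1)·PV / [P·(1+y)²] = 833,637.6706 / (35,304.3412 × 1.060900) = 22.25742.

22.26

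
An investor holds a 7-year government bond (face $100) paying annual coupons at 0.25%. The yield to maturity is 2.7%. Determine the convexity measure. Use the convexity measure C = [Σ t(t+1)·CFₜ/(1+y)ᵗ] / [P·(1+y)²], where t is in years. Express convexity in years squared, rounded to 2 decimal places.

52.51

With y = 0.027:
  t   CF        PV=CF/(1+0.027)^t    t·PV        t(t+1)·PV
  1         0.25         0.2434         0.2434           0.4869
  2         0.25         0.2370         0.4741           1.4222
  3         0.25         0.2308         0.6924           2.7696
  4         0.25         0.2247         0.8989           4.4946
  5         0.25         0.2188         1.0941           6.5646
  6         0.25         0.2131         1.2784           8.9488
  7       100.25        83.1939       582.3570       4,658.8562
  Σ                     84.5617       587.0383       4,683.5428
P = 84.5617.
Convexity = Σ t(t+1)·PV / [P·(1+y)²] = 4,683.5428 / (84.5617 × 1.054729) = 52.51214.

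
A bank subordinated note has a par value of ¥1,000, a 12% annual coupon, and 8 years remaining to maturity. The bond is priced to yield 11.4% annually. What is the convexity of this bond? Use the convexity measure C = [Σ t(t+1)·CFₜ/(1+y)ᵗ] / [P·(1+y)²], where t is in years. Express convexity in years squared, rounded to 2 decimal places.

With y = 0.114:
  t   CF        PV=CF/(1+0.114)^t    t·PV        t(t+1)·PV
  1       120.00       107.7199       107.7199         215.4399
  2       120.00        96.6965       193.3930         580.1791
  3       120.00        86.8012       260.4036       1,041.6143
  4       120.00        77.9185       311.6739       1,558.3696
  5       120.00        69.9448       349.7239       2,098.3433
  6       120.00        62.7871       376.7223       2,637.0562
  7       120.00        56.3618       394.5327       3,156.2612
  8     1,120.00       472.2114     3,777.6914      33,999.2230
  Σ                  1,030.4412     5,771.8608      45,286.4867
P = 1,030.4412.
Convexity = Σ t(t+1)·PV / [P·(1+y)²] = 45,286.4867 / (1,030.4412 × 1.240996) = 35.41400.

35.41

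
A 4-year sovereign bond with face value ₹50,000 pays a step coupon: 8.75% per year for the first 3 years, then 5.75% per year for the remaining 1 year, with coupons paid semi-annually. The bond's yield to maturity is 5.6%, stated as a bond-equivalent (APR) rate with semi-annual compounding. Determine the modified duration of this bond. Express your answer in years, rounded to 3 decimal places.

3.392 years

Periodic yield y = 0.028. First find Macaulay duration:
  t   CF        PV=CF/(1+0.028)^t    t·PV
  1     2,187.50     2,127.9183     2,127.9183
  2     2,187.50     2,069.9594     4,139.9188
  3     2,187.50     2,013.5792     6,040.7376
  4     2,187.50     1,958.7346     7,834.9385
  5     2,187.50     1,905.3839     9,526.9194
  6     2,187.50     1,853.4863    11,120.9176
  7     1,437.50     1,184.8300     8,293.8102
  8    51,437.50    41,241.5458   329,932.3666
  Σ                 54,355.4376   379,017.5272
P = 54,355.4376; Macaulay duration = 379,017.5272 / 54,355.4376 = 6.97295 half-year periods = 3.48647 years.
Modified duration = D_Mac / (1 + y) = 3.48647 / 1.028 = 3.39151 years.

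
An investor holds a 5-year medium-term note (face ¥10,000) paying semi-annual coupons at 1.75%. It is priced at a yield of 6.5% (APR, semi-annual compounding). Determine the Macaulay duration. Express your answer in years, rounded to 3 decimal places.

4.781 years

Periodic yield y = 0.0325. Discount each cash flow and weight by its period:
  t   CF        PV=CF/(1+0.0325)^t    t·PV
  1        87.50        84.7458        84.7458
  2        87.50        82.0782       164.1564
  3        87.50        79.4946       238.4839
  4        87.50        76.9924       307.9696
  5        87.50        74.5689       372.8445
  6        87.50        72.2217       433.3302
  7        87.50        69.9484       489.6386
  8        87.50        67.7466       541.9729
  9        87.50        65.6142       590.5274
  10   10,087.50     7,326.2704    73,262.7041
  Σ                  7,999.6812    76,486.3734
Price P = Σ PV = 7,999.6812.
Macaulay duration = Σ(t·PV) / P = 76,486.3734 / 7,999.6812 = 9.56118 half-year periods.
In years: 9.56118 / 2 = 4.78059 years.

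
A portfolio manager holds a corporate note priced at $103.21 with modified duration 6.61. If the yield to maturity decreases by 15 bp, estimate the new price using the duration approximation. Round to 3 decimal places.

Duration approximation: ΔP/P ≈ -D_mod · Δy = -6.61 × (-0.0015) = +0.009915.
New price ≈ 103.21 × (1 + 0.009915) = 104.23332715.

$104.233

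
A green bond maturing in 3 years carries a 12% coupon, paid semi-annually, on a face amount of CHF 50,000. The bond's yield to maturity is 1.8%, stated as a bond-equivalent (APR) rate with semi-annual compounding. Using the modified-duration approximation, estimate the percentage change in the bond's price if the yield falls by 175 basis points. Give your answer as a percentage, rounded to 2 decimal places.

Periodic yield y = 0.009. Modified duration first:
  t   CF        PV=CF/(1+0.009)^t    t·PV
  1     3,000.00     2,973.2408     2,973.2408
  2     3,000.00     2,946.7203     5,893.4407
  3     3,000.00     2,920.4364     8,761.3093
  4     3,000.00     2,894.3869    11,577.5478
  5     3,000.00     2,868.5698    14,342.8491
  6    53,000.00    50,226.0324   301,356.1942
  Σ                 64,829.3867   344,904.5818
P = 64,829.3867; D_Mac = 5.32019 half-year periods = 2.66009 yrs; D_mod = 2.66009/(1+0.009) = 2.63637 yrs.
ΔP/P ≈ -D_mod · Δy = -2.63637 × (-0.0175) = +0.046136 = +4.6136%.

+4.61%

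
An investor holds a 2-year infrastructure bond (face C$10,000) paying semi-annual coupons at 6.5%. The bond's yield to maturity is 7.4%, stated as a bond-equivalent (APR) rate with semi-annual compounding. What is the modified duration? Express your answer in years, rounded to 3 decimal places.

Periodic yield y = 0.037. First find Macaulay duration:
  t   CF        PV=CF/(1+0.037)^t    t·PV
  1       325.00       313.4041       313.4041
  2       325.00       302.2218       604.4437
  3       325.00       291.4386       874.3158
  4    10,325.00     8,928.4287    35,713.7148
  Σ                  9,835.4932    37,505.8784
P = 9,835.4932; Macaulay duration = 37,505.8784 / 9,835.4932 = 3.81332 half-year periods = 1.90666 years.
Modified duration = D_Mac / (1 + y) = 1.90666 / 1.037 = 1.83863 years.

1.839 years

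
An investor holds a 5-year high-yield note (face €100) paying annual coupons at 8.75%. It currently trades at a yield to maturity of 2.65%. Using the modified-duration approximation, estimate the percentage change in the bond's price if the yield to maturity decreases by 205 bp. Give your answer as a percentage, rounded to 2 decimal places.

Periodic yield y = 0.0265. Modified duration first:
  t   CF        PV=CF/(1+0.0265)^t    t·PV
  1         8.75         8.5241         8.5241
  2         8.75         8.3041        16.6081
  3         8.75         8.0897        24.2690
  4         8.75         7.8808        31.5233
  5       108.75        95.4189       477.0946
  Σ                    128.2176       558.0192
P = 128.2176; D_Mac = 4.35213 yrs; D_mod = 4.35213/(1+0.0265) = 4.23977 yrs.
ΔP/P ≈ -D_mod · Δy = -4.23977 × (-0.0205) = +0.086915 = +8.6915%.

+8.69%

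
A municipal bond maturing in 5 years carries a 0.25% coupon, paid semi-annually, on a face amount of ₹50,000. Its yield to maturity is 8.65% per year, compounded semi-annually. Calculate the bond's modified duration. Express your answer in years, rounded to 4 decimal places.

Periodic yield y = 0.04325. First find Macaulay duration:
  t   CF        PV=CF/(1+0.04325)^t    t·PV
  1        62.50        59.9089        59.9089
  2        62.50        57.4253       114.8506
  3        62.50        55.0446       165.1338
  4        62.50        52.7626       211.0505
  5        62.50        50.5753       252.8763
  6        62.50        48.4786       290.8713
  7        62.50        46.4688       325.2815
  8        62.50        44.5423       356.3386
  9        62.50        42.6957       384.2616
  10   50,062.50    32,781.4832   327,814.8322
  Σ                 33,239.3853   329,975.4053
P = 33,239.3853; Macaulay duration = 329,975.4053 / 33,239.3853 = 9.92724 half-year periods = 4.96362 years.
Modified duration = D_Mac / (1 + y) = 4.96362 / 1.04325 = 4.75784 years.

4.7578 years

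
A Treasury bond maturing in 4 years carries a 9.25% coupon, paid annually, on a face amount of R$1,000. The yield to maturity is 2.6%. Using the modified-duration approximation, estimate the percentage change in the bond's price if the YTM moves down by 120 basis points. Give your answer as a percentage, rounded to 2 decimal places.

Periodic yield y = 0.026. Modified duration first:
  t   CF        PV=CF/(1+0.026)^t    t·PV
  1        92.50        90.1559        90.1559
  2        92.50        87.8713       175.7426
  3        92.50        85.6445       256.9336
  4     1,092.50       985.8980     3,943.5922
  Σ                  1,249.5698     4,466.4243
P = 1,249.5698; D_Mac = 3.57437 yrs; D_mod = 3.57437/(1+0.026) = 3.48379 yrs.
ΔP/P ≈ -D_mod · Δy = -3.48379 × (-0.012) = +0.041805 = +4.1805%.

+4.18%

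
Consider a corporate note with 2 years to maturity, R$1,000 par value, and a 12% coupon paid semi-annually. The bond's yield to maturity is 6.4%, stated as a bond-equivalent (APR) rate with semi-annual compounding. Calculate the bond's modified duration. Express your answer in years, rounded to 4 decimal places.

Periodic yield y = 0.032. First find Macaulay duration:
  t   CF        PV=CF/(1+0.032)^t    t·PV
  1        60.00        58.1395        58.1395
  2        60.00        56.3368       112.6735
  3        60.00        54.5899       163.7696
  4     1,060.00       934.5167     3,738.0669
  Σ                  1,103.5829     4,072.6496
P = 1,103.5829; Macaulay duration = 4,072.6496 / 1,103.5829 = 3.69039 half-year periods = 1.84519 years.
Modified duration = D_Mac / (1 + y) = 1.84519 / 1.032 = 1.78798 years.

1.7880 years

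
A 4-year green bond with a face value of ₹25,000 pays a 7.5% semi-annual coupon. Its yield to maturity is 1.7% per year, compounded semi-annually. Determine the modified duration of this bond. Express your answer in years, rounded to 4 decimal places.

Periodic yield y = 0.0085. First find Macaulay duration:
  t   CF        PV=CF/(1+0.0085)^t    t·PV
  1       937.50       929.5984       929.5984
  2       937.50       921.7634     1,843.5268
  3       937.50       913.9945     2,741.9834
  4       937.50       906.2910     3,625.1640
  5       937.50       898.6525     4,493.2623
  6       937.50       891.0783     5,346.4697
  7       937.50       883.5680     6,184.9757
  8    25,937.50    24,239.3458   193,914.7661
  Σ                 30,584.2918   219,079.7464
P = 30,584.2918; Macaulay duration = 219,079.7464 / 30,584.2918 = 7.16315 half-year periods = 3.58157 years.
Modified duration = D_Mac / (1 + y) = 3.58157 / 1.0085 = 3.55139 years.

3.5514 years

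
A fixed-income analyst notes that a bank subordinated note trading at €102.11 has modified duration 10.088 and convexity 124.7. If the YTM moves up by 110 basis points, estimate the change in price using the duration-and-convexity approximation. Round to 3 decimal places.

-€10.561

Duration effect: -D_mod·Δy = -10.088 × (+0.011) = -0.110968
Convexity effect: ½·C·(Δy)² = 0.5 × 124.7 × (0.011)² = +0.00754435
ΔP/P ≈ -0.110968 + 0.00754435 = -0.10342365
ΔP ≈ 102.11 × (-0.10342365) = -10.5605889015.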